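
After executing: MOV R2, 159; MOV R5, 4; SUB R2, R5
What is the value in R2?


Register state trace:
  MOV R2, 159  → R2 = 159
  MOV R5, 4  → R5 = 4
  SUB R2, R5  → R2 = 159 - 4 = 155
Final: R2 = 155

155


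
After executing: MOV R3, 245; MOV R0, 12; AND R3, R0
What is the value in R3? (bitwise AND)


Register state trace:
  MOV R3, 245  → R3 = 245 (0b11110101)
  MOV R0, 12  → R0 = 12 (0b00001100)
  AND R3, R0  → R3 = 245 AND 12 = 4 (0b00000100)
Final: R3 = 4

4


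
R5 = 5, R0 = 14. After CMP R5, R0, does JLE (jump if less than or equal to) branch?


Trace:
  R5 = 5, R0 = 14
  CMP R5, R0  → compares 5 vs 14
  JLE checks: is 5 less than or equal to 14?
  5 < 14, so condition is true
Branch taken: Yes

Yes


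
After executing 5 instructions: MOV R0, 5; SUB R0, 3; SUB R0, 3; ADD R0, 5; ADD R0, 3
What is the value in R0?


Register state trace:
  MOV R0, 5  → R0 = 5
  SUB R0, 3  → R0 = 5 - 3 = 2
  SUB R0, 3  → R0 = 2 - 3 = -1
  ADD R0, 5  → R0 = -1 + 5 = 4
  ADD R0, 3  → R0 = 4 + 3 = 7
Final: R0 = 7

7


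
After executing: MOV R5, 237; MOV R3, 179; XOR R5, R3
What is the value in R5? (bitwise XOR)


Register state trace:
  MOV R5, 237  → R5 = 237 (0b11101101)
  MOV R3, 179  → R3 = 179 (0b10110011)
  XOR R5, R3  → R5 = 237 XOR 179 = 94 (0b01011110)
Final: R5 = 94

94


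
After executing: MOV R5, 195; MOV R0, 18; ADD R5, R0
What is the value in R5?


Register state trace:
  MOV R5, 195  → R5 = 195
  MOV R0, 18  → R0 = 18
  ADD R5, R0  → R5 = 195 + 18 = 213
Final: R5 = 213

213


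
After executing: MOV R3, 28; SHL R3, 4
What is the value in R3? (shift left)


Register state trace:
  MOV R3, 28  → R3 = 28
  SHL R3, 4  → R3 = 28 << 4 = 28 * 2^4 = 448
Final: R3 = 448

448


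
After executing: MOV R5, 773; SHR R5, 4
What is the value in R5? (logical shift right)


Register state trace:
  MOV R5, 773  → R5 = 773
  SHR R5, 4  → R5 = 773 >> 4 = 773 // 2^4 = 48
Final: R5 = 48

48


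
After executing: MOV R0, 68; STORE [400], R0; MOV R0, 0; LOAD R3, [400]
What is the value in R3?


Register and memory trace:
  MOV R0, 68  → R0 = 68
  STORE [400], R0  → mem[400] = 68
  MOV R0, 0  → R0 = 0
  LOAD R3, [400]  → R3 = mem[400] = 68
Final: R3 = 68

68


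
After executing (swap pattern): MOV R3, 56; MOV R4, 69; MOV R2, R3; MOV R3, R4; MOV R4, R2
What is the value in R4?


Register state trace (swap pattern):
  MOV R3, 56  → R3 = 56
  MOV R4, 69  → R4 = 69
  MOV R2, R3  → R2 = 56  (save R3)
  MOV R3, R4  → R3 = 69  (R3 gets R4's value)
  MOV R4, R2  → R4 = 56  (R4 gets saved value)
Final: R4 = 56

56


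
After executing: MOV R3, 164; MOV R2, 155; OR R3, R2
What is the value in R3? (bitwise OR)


Register state trace:
  MOV R3, 164  → R3 = 164 (0b10100100)
  MOV R2, 155  → R2 = 155 (0b10011011)
  OR R3, R2   → R3 = 164 OR 155 = 191 (0b10111111)
Final: R3 = 191

191


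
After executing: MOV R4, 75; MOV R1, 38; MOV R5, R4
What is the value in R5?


Register state trace:
  MOV R4, 75  → R4 = 75
  MOV R1, 38  → R1 = 38
  MOV R5, R4  → R5 = 75
Final: R5 = 75

75


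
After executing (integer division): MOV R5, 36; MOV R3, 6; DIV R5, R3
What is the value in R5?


Register state trace:
  MOV R5, 36  → R5 = 36
  MOV R3, 6  → R3 = 6
  DIV R5, R3  → R5 = 36 // 6 = 6
Final: R5 = 6

6


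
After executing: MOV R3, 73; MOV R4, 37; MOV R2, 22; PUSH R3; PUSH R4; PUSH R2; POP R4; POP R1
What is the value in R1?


Stack trace (top is rightmost):
  MOV R3, 73  → R3 = 73
  MOV R4, 37  → R4 = 37
  MOV R2, 22  → R2 = 22
  PUSH R3  → stack: [73]
  PUSH R4  → stack: [73, 37]
  PUSH R2  → stack: [73, 37, 22]
  POP R4  → R4 = 22, stack: [73, 37]
  POP R1  → R1 = 37, stack: [73]
Final: R1 = 37

37


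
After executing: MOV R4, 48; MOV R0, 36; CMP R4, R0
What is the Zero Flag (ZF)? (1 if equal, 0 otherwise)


Register state trace:
  MOV R4, 48  → R4 = 48
  MOV R0, 36  → R0 = 36
  CMP R4, R0  → computes 48 - 36 = 12
  Result is nonzero, so values are not equal
ZF = 0

0


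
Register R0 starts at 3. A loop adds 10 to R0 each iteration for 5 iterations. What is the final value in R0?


Starting value: R0 = 3
  Iter 1: R0 = 3 + 10 = 13
  Iter 2: R0 = 13 + 10 = 23
  Iter 3: R0 = 23 + 10 = 33
  Iter 4: R0 = 33 + 10 = 43
  Iter 5: R0 = 43 + 10 = 53
Final: R0 = 53

53


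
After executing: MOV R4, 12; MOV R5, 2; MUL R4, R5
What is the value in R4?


Register state trace:
  MOV R4, 12  → R4 = 12
  MOV R5, 2  → R5 = 2
  MUL R4, R5  → R4 = 12 * 2 = 24
Final: R4 = 24

24


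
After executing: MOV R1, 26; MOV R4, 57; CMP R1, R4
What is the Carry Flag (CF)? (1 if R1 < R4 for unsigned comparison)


Register state trace:
  MOV R1, 26  → R1 = 26
  MOV R4, 57  → R4 = 57
  CMP R1, R4  → unsigned 26 - 57: borrow occurs
  26 < 57, so CF = 1
CF = 1

1


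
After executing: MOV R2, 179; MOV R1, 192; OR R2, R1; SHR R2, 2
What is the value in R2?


Register state trace:
  MOV R2, 179  → R2 = 179 (0b10110011)
  MOV R1, 192  → R1 = 192 (0b11000000)
  OR R2, R1  → R2 = 179 OR 192 = 243 (0b11110011)
  SHR R2, 2  → R2 = 243 >> 2 = 60
Final: R2 = 60

60


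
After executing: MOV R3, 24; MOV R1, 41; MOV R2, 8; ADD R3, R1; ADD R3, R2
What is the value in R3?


Register state trace:
  MOV R3, 24  → R3 = 24
  MOV R1, 41  → R1 = 41
  MOV R2, 8  → R2 = 8
  ADD R3, R1  → R3 = 24 + 41 = 65
  ADD R3, R2  → R3 = 65 + 8 = 73
Final: R3 = 73

73


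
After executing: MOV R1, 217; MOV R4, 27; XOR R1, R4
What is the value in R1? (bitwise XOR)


Register state trace:
  MOV R1, 217  → R1 = 217 (0b11011001)
  MOV R4, 27  → R4 = 27 (0b00011011)
  XOR R1, R4  → R1 = 217 XOR 27 = 194 (0b11000010)
Final: R1 = 194

194


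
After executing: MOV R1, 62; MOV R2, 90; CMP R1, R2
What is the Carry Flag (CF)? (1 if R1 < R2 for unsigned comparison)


Register state trace:
  MOV R1, 62  → R1 = 62
  MOV R2, 90  → R2 = 90
  CMP R1, R2  → unsigned 62 - 90: borrow occurs
  62 < 90, so CF = 1
CF = 1

1


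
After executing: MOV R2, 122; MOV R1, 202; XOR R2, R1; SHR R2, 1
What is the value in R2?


Register state trace:
  MOV R2, 122  → R2 = 122 (0b01111010)
  MOV R1, 202  → R1 = 202 (0b11001010)
  XOR R2, R1  → R2 = 122 XOR 202 = 176 (0b10110000)
  SHR R2, 1  → R2 = 176 >> 1 = 88
Final: R2 = 88

88


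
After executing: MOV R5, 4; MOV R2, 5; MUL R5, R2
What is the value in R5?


Register state trace:
  MOV R5, 4  → R5 = 4
  MOV R2, 5  → R2 = 5
  MUL R5, R2  → R5 = 4 * 5 = 20
Final: R5 = 20

20


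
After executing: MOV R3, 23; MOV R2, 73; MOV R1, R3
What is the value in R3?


Register state trace:
  MOV R3, 23  → R3 = 23
  MOV R2, 73  → R2 = 73
  MOV R1, R3  → R1 = 23
Final: R3 = 23

23


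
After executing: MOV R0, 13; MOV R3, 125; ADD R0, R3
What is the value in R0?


Register state trace:
  MOV R0, 13  → R0 = 13
  MOV R3, 125  → R3 = 125
  ADD R0, R3  → R0 = 13 + 125 = 138
Final: R0 = 138

138


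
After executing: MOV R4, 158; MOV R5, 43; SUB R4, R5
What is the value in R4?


Register state trace:
  MOV R4, 158  → R4 = 158
  MOV R5, 43  → R5 = 43
  SUB R4, R5  → R4 = 158 - 43 = 115
Final: R4 = 115

115


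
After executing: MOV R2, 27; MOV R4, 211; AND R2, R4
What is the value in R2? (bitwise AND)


Register state trace:
  MOV R2, 27  → R2 = 27 (0b00011011)
  MOV R4, 211  → R4 = 211 (0b11010011)
  AND R2, R4  → R2 = 27 AND 211 = 19 (0b00010011)
Final: R2 = 19

19


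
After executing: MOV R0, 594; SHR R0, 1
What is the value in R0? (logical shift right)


Register state trace:
  MOV R0, 594  → R0 = 594
  SHR R0, 1  → R0 = 594 >> 1 = 594 // 2^1 = 297
Final: R0 = 297

297


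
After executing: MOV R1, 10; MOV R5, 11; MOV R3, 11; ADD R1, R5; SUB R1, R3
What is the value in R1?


Register state trace:
  MOV R1, 10  → R1 = 10
  MOV R5, 11  → R5 = 11
  MOV R3, 11  → R3 = 11
  ADD R1, R5  → R1 = 10 + 11 = 21
  SUB R1, R3  → R1 = 21 - 11 = 10
Final: R1 = 10

10


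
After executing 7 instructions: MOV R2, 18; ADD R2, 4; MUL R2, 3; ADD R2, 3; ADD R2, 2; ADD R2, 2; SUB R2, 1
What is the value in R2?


Register state trace:
  MOV R2, 18  → R2 = 18
  ADD R2, 4  → R2 = 18 + 4 = 22
  MUL R2, 3  → R2 = 22 * 3 = 66
  ADD R2, 3  → R2 = 66 + 3 = 69
  ADD R2, 2  → R2 = 69 + 2 = 71
  ADD R2, 2  → R2 = 71 + 2 = 73
  SUB R2, 1  → R2 = 73 - 1 = 72
Final: R2 = 72

72


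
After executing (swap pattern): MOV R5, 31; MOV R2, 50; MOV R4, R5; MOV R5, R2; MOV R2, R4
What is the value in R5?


Register state trace (swap pattern):
  MOV R5, 31  → R5 = 31
  MOV R2, 50  → R2 = 50
  MOV R4, R5  → R4 = 31  (save R5)
  MOV R5, R2  → R5 = 50  (R5 gets R2's value)
  MOV R2, R4  → R2 = 31  (R2 gets saved value)
Final: R5 = 50

50


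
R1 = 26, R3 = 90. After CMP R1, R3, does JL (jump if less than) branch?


Trace:
  R1 = 26, R3 = 90
  CMP R1, R3  → compares 26 vs 90
  JL checks: is 26 less than 90?
  26 < 90, so condition is true
Branch taken: Yes

Yes


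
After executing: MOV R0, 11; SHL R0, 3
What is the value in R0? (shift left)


Register state trace:
  MOV R0, 11  → R0 = 11
  SHL R0, 3  → R0 = 11 << 3 = 11 * 2^3 = 88
Final: R0 = 88

88


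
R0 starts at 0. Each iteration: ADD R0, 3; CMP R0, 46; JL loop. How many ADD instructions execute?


Loop trace (R0 starts at 0, target 46, step 3):
  ADD #1: R0 = 0 + 3 = 3  → 3 < 46, loop
  ADD #2: R0 = 3 + 3 = 6  → 6 < 46, loop
  ADD #3: R0 = 6 + 3 = 9  → 9 < 46, loop
  ADD #4: R0 = 9 + 3 = 12  → 12 < 46, loop
  ADD #5: R0 = 12 + 3 = 15  → 15 < 46, loop
  ADD #6: R0 = 15 + 3 = 18  → 18 < 46, loop
  ADD #7: R0 = 18 + 3 = 21  → 21 < 46, loop
  ADD #8: R0 = 21 + 3 = 24  → 24 < 46, loop
  ADD #9: R0 = 24 + 3 = 27  → 27 < 46, loop
  ADD #10: R0 = 27 + 3 = 30  → 30 < 46, loop
  ADD #11: R0 = 30 + 3 = 33  → 33 < 46, loop
  ADD #12: R0 = 33 + 3 = 36  → 36 < 46, loop
  ADD #13: R0 = 36 + 3 = 39  → 39 < 46, loop
  ADD #14: R0 = 39 + 3 = 42  → 42 < 46, loop
  ADD #15: R0 = 42 + 3 = 45  → 45 < 46, loop
  ADD #16: R0 = 45 + 3 = 48  → 48 >= 46, exit
Total ADD instructions: 16

16


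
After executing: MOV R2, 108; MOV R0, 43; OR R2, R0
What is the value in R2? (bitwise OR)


Register state trace:
  MOV R2, 108  → R2 = 108 (0b01101100)
  MOV R0, 43  → R0 = 43 (0b00101011)
  OR R2, R0   → R2 = 108 OR 43 = 111 (0b01101111)
Final: R2 = 111

111


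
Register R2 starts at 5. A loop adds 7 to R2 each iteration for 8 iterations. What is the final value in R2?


Starting value: R2 = 5
  Iter 1: R2 = 5 + 7 = 12
  Iter 2: R2 = 12 + 7 = 19
  Iter 3: R2 = 19 + 7 = 26
  Iter 4: R2 = 26 + 7 = 33
  Iter 5: R2 = 33 + 7 = 40
  Iter 6: R2 = 40 + 7 = 47
  Iter 7: R2 = 47 + 7 = 54
  Iter 8: R2 = 54 + 7 = 61
Final: R2 = 61

61


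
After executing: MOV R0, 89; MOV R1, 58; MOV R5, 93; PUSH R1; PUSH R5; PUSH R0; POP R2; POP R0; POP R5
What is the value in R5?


Stack trace (top is rightmost):
  MOV R0, 89  → R0 = 89
  MOV R1, 58  → R1 = 58
  MOV R5, 93  → R5 = 93
  PUSH R1  → stack: [58]
  PUSH R5  → stack: [58, 93]
  PUSH R0  → stack: [58, 93, 89]
  POP R2  → R2 = 89, stack: [58, 93]
  POP R0  → R0 = 93, stack: [58]
  POP R5  → R5 = 58, stack: []
Final: R5 = 58

58


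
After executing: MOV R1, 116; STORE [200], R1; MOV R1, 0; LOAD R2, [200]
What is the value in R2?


Register and memory trace:
  MOV R1, 116  → R1 = 116
  STORE [200], R1  → mem[200] = 116
  MOV R1, 0  → R1 = 0
  LOAD R2, [200]  → R2 = mem[200] = 116
Final: R2 = 116

116


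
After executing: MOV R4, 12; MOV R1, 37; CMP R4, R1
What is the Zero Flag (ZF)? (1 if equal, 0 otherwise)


Register state trace:
  MOV R4, 12  → R4 = 12
  MOV R1, 37  → R1 = 37
  CMP R4, R1  → computes 12 - 37 = -25
  Result is nonzero, so values are not equal
ZF = 0

0


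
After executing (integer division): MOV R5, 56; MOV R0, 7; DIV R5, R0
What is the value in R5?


Register state trace:
  MOV R5, 56  → R5 = 56
  MOV R0, 7  → R0 = 7
  DIV R5, R0  → R5 = 56 // 7 = 8
Final: R5 = 8

8


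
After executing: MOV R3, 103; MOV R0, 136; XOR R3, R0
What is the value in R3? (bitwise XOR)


Register state trace:
  MOV R3, 103  → R3 = 103 (0b01100111)
  MOV R0, 136  → R0 = 136 (0b10001000)
  XOR R3, R0  → R3 = 103 XOR 136 = 239 (0b11101111)
Final: R3 = 239

239


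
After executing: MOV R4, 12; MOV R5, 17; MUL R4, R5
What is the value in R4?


Register state trace:
  MOV R4, 12  → R4 = 12
  MOV R5, 17  → R5 = 17
  MUL R4, R5  → R4 = 12 * 17 = 204
Final: R4 = 204

204


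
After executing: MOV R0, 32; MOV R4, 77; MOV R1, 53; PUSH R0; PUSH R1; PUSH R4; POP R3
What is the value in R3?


Stack trace (top is rightmost):
  MOV R0, 32  → R0 = 32
  MOV R4, 77  → R4 = 77
  MOV R1, 53  → R1 = 53
  PUSH R0  → stack: [32]
  PUSH R1  → stack: [32, 53]
  PUSH R4  → stack: [32, 53, 77]
  POP R3  → R3 = 77, stack: [32, 53]
Final: R3 = 77

77


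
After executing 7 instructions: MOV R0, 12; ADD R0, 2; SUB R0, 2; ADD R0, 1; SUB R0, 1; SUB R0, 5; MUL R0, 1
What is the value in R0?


Register state trace:
  MOV R0, 12  → R0 = 12
  ADD R0, 2  → R0 = 12 + 2 = 14
  SUB R0, 2  → R0 = 14 - 2 = 12
  ADD R0, 1  → R0 = 12 + 1 = 13
  SUB R0, 1  → R0 = 13 - 1 = 12
  SUB R0, 5  → R0 = 12 - 5 = 7
  MUL R0, 1  → R0 = 7 * 1 = 7
Final: R0 = 7

7


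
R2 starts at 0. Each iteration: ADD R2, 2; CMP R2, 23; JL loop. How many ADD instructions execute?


Loop trace (R2 starts at 0, target 23, step 2):
  ADD #1: R2 = 0 + 2 = 2  → 2 < 23, loop
  ADD #2: R2 = 2 + 2 = 4  → 4 < 23, loop
  ADD #3: R2 = 4 + 2 = 6  → 6 < 23, loop
  ADD #4: R2 = 6 + 2 = 8  → 8 < 23, loop
  ADD #5: R2 = 8 + 2 = 10  → 10 < 23, loop
  ADD #6: R2 = 10 + 2 = 12  → 12 < 23, loop
  ADD #7: R2 = 12 + 2 = 14  → 14 < 23, loop
  ADD #8: R2 = 14 + 2 = 16  → 16 < 23, loop
  ADD #9: R2 = 16 + 2 = 18  → 18 < 23, loop
  ADD #10: R2 = 18 + 2 = 20  → 20 < 23, loop
  ADD #11: R2 = 20 + 2 = 22  → 22 < 23, loop
  ADD #12: R2 = 22 + 2 = 24  → 24 >= 23, exit
Total ADD instructions: 12

12


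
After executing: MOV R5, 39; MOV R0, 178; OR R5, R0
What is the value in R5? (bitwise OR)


Register state trace:
  MOV R5, 39  → R5 = 39 (0b00100111)
  MOV R0, 178  → R0 = 178 (0b10110010)
  OR R5, R0   → R5 = 39 OR 178 = 183 (0b10110111)
Final: R5 = 183

183


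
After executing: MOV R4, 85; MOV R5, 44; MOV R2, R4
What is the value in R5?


Register state trace:
  MOV R4, 85  → R4 = 85
  MOV R5, 44  → R5 = 44
  MOV R2, R4  → R2 = 85
Final: R5 = 44

44


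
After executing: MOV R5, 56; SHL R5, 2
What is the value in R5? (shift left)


Register state trace:
  MOV R5, 56  → R5 = 56
  SHL R5, 2  → R5 = 56 << 2 = 56 * 2^2 = 224
Final: R5 = 224

224


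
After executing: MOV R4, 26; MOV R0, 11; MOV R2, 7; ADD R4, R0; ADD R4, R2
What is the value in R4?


Register state trace:
  MOV R4, 26  → R4 = 26
  MOV R0, 11  → R0 = 11
  MOV R2, 7  → R2 = 7
  ADD R4, R0  → R4 = 26 + 11 = 37
  ADD R4, R2  → R4 = 37 + 7 = 44
Final: R4 = 44

44


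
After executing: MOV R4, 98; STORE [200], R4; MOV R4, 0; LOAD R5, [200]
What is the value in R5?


Register and memory trace:
  MOV R4, 98  → R4 = 98
  STORE [200], R4  → mem[200] = 98
  MOV R4, 0  → R4 = 0
  LOAD R5, [200]  → R5 = mem[200] = 98
Final: R5 = 98

98


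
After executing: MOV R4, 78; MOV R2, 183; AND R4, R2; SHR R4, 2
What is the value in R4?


Register state trace:
  MOV R4, 78  → R4 = 78 (0b01001110)
  MOV R2, 183  → R2 = 183 (0b10110111)
  AND R4, R2  → R4 = 78 AND 183 = 6 (0b00000110)
  SHR R4, 2  → R4 = 6 >> 2 = 1
Final: R4 = 1

1


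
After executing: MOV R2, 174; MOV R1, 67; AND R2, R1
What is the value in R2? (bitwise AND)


Register state trace:
  MOV R2, 174  → R2 = 174 (0b10101110)
  MOV R1, 67  → R1 = 67 (0b01000011)
  AND R2, R1  → R2 = 174 AND 67 = 2 (0b00000010)
Final: R2 = 2

2


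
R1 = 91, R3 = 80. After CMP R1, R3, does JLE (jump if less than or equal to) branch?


Trace:
  R1 = 91, R3 = 80
  CMP R1, R3  → compares 91 vs 80
  JLE checks: is 91 less than or equal to 80?
  91 > 80, so condition is false
Branch taken: No

No


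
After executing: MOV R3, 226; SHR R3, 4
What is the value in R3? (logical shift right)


Register state trace:
  MOV R3, 226  → R3 = 226
  SHR R3, 4  → R3 = 226 >> 4 = 226 // 2^4 = 14
Final: R3 = 14

14


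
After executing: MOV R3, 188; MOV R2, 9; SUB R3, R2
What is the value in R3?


Register state trace:
  MOV R3, 188  → R3 = 188
  MOV R2, 9  → R2 = 9
  SUB R3, R2  → R3 = 188 - 9 = 179
Final: R3 = 179

179


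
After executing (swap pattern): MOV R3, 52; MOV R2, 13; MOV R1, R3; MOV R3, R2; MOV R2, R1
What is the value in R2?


Register state trace (swap pattern):
  MOV R3, 52  → R3 = 52
  MOV R2, 13  → R2 = 13
  MOV R1, R3  → R1 = 52  (save R3)
  MOV R3, R2  → R3 = 13  (R3 gets R2's value)
  MOV R2, R1  → R2 = 52  (R2 gets saved value)
Final: R2 = 52

52


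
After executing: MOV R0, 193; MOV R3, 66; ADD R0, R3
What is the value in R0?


Register state trace:
  MOV R0, 193  → R0 = 193
  MOV R3, 66  → R3 = 66
  ADD R0, R3  → R0 = 193 + 66 = 259
Final: R0 = 259

259


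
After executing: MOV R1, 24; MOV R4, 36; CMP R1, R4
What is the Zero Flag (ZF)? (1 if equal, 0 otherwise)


Register state trace:
  MOV R1, 24  → R1 = 24
  MOV R4, 36  → R4 = 36
  CMP R1, R4  → computes 24 - 36 = -12
  Result is nonzero, so values are not equal
ZF = 0

0


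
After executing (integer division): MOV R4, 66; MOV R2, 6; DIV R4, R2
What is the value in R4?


Register state trace:
  MOV R4, 66  → R4 = 66
  MOV R2, 6  → R2 = 6
  DIV R4, R2  → R4 = 66 // 6 = 11
Final: R4 = 11

11


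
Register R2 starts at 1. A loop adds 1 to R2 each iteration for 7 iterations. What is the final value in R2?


Starting value: R2 = 1
  Iter 1: R2 = 1 + 1 = 2
  Iter 2: R2 = 2 + 1 = 3
  Iter 3: R2 = 3 + 1 = 4
  Iter 4: R2 = 4 + 1 = 5
  Iter 5: R2 = 5 + 1 = 6
  Iter 6: R2 = 6 + 1 = 7
  Iter 7: R2 = 7 + 1 = 8
Final: R2 = 8

8


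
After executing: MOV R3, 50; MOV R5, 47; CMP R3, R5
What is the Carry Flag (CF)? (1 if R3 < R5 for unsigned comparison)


Register state trace:
  MOV R3, 50  → R3 = 50
  MOV R5, 47  → R5 = 47
  CMP R3, R5  → unsigned 50 - 47: no borrow
  50 >= 47, so CF = 0
CF = 0

0


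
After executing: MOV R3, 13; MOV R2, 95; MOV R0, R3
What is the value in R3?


Register state trace:
  MOV R3, 13  → R3 = 13
  MOV R2, 95  → R2 = 95
  MOV R0, R3  → R0 = 13
Final: R3 = 13

13


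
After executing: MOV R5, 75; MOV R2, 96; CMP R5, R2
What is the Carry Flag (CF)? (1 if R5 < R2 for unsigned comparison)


Register state trace:
  MOV R5, 75  → R5 = 75
  MOV R2, 96  → R2 = 96
  CMP R5, R2  → unsigned 75 - 96: borrow occurs
  75 < 96, so CF = 1
CF = 1

1


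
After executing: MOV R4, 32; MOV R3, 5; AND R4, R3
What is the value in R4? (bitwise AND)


Register state trace:
  MOV R4, 32  → R4 = 32 (0b00100000)
  MOV R3, 5  → R3 = 5 (0b00000101)
  AND R4, R3  → R4 = 32 AND 5 = 0 (0b00000000)
Final: R4 = 0

0


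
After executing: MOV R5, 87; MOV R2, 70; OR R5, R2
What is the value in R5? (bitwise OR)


Register state trace:
  MOV R5, 87  → R5 = 87 (0b01010111)
  MOV R2, 70  → R2 = 70 (0b01000110)
  OR R5, R2   → R5 = 87 OR 70 = 87 (0b01010111)
Final: R5 = 87

87


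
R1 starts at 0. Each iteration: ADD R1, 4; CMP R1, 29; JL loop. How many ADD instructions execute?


Loop trace (R1 starts at 0, target 29, step 4):
  ADD #1: R1 = 0 + 4 = 4  → 4 < 29, loop
  ADD #2: R1 = 4 + 4 = 8  → 8 < 29, loop
  ADD #3: R1 = 8 + 4 = 12  → 12 < 29, loop
  ADD #4: R1 = 12 + 4 = 16  → 16 < 29, loop
  ADD #5: R1 = 16 + 4 = 20  → 20 < 29, loop
  ADD #6: R1 = 20 + 4 = 24  → 24 < 29, loop
  ADD #7: R1 = 24 + 4 = 28  → 28 < 29, loop
  ADD #8: R1 = 28 + 4 = 32  → 32 >= 29, exit
Total ADD instructions: 8

8


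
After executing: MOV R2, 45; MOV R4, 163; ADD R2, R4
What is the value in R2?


Register state trace:
  MOV R2, 45  → R2 = 45
  MOV R4, 163  → R4 = 163
  ADD R2, R4  → R2 = 45 + 163 = 208
Final: R2 = 208

208


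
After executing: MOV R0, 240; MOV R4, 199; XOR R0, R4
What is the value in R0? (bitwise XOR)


Register state trace:
  MOV R0, 240  → R0 = 240 (0b11110000)
  MOV R4, 199  → R4 = 199 (0b11000111)
  XOR R0, R4  → R0 = 240 XOR 199 = 55 (0b00110111)
Final: R0 = 55

55


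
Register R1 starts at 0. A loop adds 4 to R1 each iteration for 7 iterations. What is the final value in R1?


Starting value: R1 = 0
  Iter 1: R1 = 0 + 4 = 4
  Iter 2: R1 = 4 + 4 = 8
  Iter 3: R1 = 8 + 4 = 12
  Iter 4: R1 = 12 + 4 = 16
  Iter 5: R1 = 16 + 4 = 20
  Iter 6: R1 = 20 + 4 = 24
  Iter 7: R1 = 24 + 4 = 28
Final: R1 = 28

28


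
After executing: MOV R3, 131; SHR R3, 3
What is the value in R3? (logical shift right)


Register state trace:
  MOV R3, 131  → R3 = 131
  SHR R3, 3  → R3 = 131 >> 3 = 131 // 2^3 = 16
Final: R3 = 16

16


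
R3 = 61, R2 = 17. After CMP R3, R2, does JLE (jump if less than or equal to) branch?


Trace:
  R3 = 61, R2 = 17
  CMP R3, R2  → compares 61 vs 17
  JLE checks: is 61 less than or equal to 17?
  61 > 17, so condition is false
Branch taken: No

No


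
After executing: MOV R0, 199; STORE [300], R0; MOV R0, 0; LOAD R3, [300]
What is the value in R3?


Register and memory trace:
  MOV R0, 199  → R0 = 199
  STORE [300], R0  → mem[300] = 199
  MOV R0, 0  → R0 = 0
  LOAD R3, [300]  → R3 = mem[300] = 199
Final: R3 = 199

199


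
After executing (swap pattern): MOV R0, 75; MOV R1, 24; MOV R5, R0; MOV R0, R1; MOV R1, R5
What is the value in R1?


Register state trace (swap pattern):
  MOV R0, 75  → R0 = 75
  MOV R1, 24  → R1 = 24
  MOV R5, R0  → R5 = 75  (save R0)
  MOV R0, R1  → R0 = 24  (R0 gets R1's value)
  MOV R1, R5  → R1 = 75  (R1 gets saved value)
Final: R1 = 75

75


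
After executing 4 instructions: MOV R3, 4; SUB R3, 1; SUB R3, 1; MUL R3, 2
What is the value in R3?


Register state trace:
  MOV R3, 4  → R3 = 4
  SUB R3, 1  → R3 = 4 - 1 = 3
  SUB R3, 1  → R3 = 3 - 1 = 2
  MUL R3, 2  → R3 = 2 * 2 = 4
Final: R3 = 4

4


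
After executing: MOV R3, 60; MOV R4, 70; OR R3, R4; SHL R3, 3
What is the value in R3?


Register state trace:
  MOV R3, 60  → R3 = 60 (0b00111100)
  MOV R4, 70  → R4 = 70 (0b01000110)
  OR R3, R4  → R3 = 60 OR 70 = 126 (0b01111110)
  SHL R3, 3  → R3 = 126 << 3 = 1008
Final: R3 = 1008

1008


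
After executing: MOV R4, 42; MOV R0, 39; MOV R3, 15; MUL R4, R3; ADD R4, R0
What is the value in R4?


Register state trace:
  MOV R4, 42  → R4 = 42
  MOV R0, 39  → R0 = 39
  MOV R3, 15  → R3 = 15
  MUL R4, R3  → R4 = 42 * 15 = 630
  ADD R4, R0  → R4 = 630 + 39 = 669
Final: R4 = 669

669


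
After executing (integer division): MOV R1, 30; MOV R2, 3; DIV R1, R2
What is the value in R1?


Register state trace:
  MOV R1, 30  → R1 = 30
  MOV R2, 3  → R2 = 3
  DIV R1, R2  → R1 = 30 // 3 = 10
Final: R1 = 10

10


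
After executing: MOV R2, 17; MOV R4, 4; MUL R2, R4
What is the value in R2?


Register state trace:
  MOV R2, 17  → R2 = 17
  MOV R4, 4  → R4 = 4
  MUL R2, R4  → R2 = 17 * 4 = 68
Final: R2 = 68

68


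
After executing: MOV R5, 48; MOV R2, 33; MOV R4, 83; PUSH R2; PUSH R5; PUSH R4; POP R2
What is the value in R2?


Stack trace (top is rightmost):
  MOV R5, 48  → R5 = 48
  MOV R2, 33  → R2 = 33
  MOV R4, 83  → R4 = 83
  PUSH R2  → stack: [33]
  PUSH R5  → stack: [33, 48]
  PUSH R4  → stack: [33, 48, 83]
  POP R2  → R2 = 83, stack: [33, 48]
Final: R2 = 83

83


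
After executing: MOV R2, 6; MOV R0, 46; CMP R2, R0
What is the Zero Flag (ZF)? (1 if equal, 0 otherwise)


Register state trace:
  MOV R2, 6  → R2 = 6
  MOV R0, 46  → R0 = 46
  CMP R2, R0  → computes 6 - 46 = -40
  Result is nonzero, so values are not equal
ZF = 0

0


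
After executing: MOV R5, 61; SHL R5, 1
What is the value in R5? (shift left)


Register state trace:
  MOV R5, 61  → R5 = 61
  SHL R5, 1  → R5 = 61 << 1 = 61 * 2^1 = 122
Final: R5 = 122

122


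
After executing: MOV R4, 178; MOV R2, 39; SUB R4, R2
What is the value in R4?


Register state trace:
  MOV R4, 178  → R4 = 178
  MOV R2, 39  → R2 = 39
  SUB R4, R2  → R4 = 178 - 39 = 139
Final: R4 = 139

139


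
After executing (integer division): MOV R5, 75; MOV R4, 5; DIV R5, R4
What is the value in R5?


Register state trace:
  MOV R5, 75  → R5 = 75
  MOV R4, 5  → R4 = 5
  DIV R5, R4  → R5 = 75 // 5 = 15
Final: R5 = 15

15


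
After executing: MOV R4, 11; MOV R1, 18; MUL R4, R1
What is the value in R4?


Register state trace:
  MOV R4, 11  → R4 = 11
  MOV R1, 18  → R1 = 18
  MUL R4, R1  → R4 = 11 * 18 = 198
Final: R4 = 198

198


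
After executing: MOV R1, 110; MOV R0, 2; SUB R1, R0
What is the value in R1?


Register state trace:
  MOV R1, 110  → R1 = 110
  MOV R0, 2  → R0 = 2
  SUB R1, R0  → R1 = 110 - 2 = 108
Final: R1 = 108

108


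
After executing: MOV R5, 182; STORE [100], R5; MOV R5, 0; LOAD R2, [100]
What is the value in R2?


Register and memory trace:
  MOV R5, 182  → R5 = 182
  STORE [100], R5  → mem[100] = 182
  MOV R5, 0  → R5 = 0
  LOAD R2, [100]  → R2 = mem[100] = 182
Final: R2 = 182

182


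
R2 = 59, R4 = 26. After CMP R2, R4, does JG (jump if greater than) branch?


Trace:
  R2 = 59, R4 = 26
  CMP R2, R4  → compares 59 vs 26
  JG checks: is 59 greater than 26?
  59 > 26, so condition is true
Branch taken: Yes

Yes


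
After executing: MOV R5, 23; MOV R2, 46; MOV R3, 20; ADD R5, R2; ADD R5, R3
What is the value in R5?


Register state trace:
  MOV R5, 23  → R5 = 23
  MOV R2, 46  → R2 = 46
  MOV R3, 20  → R3 = 20
  ADD R5, R2  → R5 = 23 + 46 = 69
  ADD R5, R3  → R5 = 69 + 20 = 89
Final: R5 = 89

89


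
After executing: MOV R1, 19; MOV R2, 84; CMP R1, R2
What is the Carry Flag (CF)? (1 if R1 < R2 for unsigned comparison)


Register state trace:
  MOV R1, 19  → R1 = 19
  MOV R2, 84  → R2 = 84
  CMP R1, R2  → unsigned 19 - 84: borrow occurs
  19 < 84, so CF = 1
CF = 1

1


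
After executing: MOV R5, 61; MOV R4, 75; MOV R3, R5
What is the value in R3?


Register state trace:
  MOV R5, 61  → R5 = 61
  MOV R4, 75  → R4 = 75
  MOV R3, R5  → R3 = 61
Final: R3 = 61

61


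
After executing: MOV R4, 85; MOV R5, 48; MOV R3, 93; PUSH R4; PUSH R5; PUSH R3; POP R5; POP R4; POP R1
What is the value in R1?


Stack trace (top is rightmost):
  MOV R4, 85  → R4 = 85
  MOV R5, 48  → R5 = 48
  MOV R3, 93  → R3 = 93
  PUSH R4  → stack: [85]
  PUSH R5  → stack: [85, 48]
  PUSH R3  → stack: [85, 48, 93]
  POP R5  → R5 = 93, stack: [85, 48]
  POP R4  → R4 = 48, stack: [85]
  POP R1  → R1 = 85, stack: []
Final: R1 = 85

85


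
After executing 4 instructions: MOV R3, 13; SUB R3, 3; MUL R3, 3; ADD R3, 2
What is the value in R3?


Register state trace:
  MOV R3, 13  → R3 = 13
  SUB R3, 3  → R3 = 13 - 3 = 10
  MUL R3, 3  → R3 = 10 * 3 = 30
  ADD R3, 2  → R3 = 30 + 2 = 32
Final: R3 = 32

32


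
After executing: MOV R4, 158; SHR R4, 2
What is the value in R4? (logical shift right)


Register state trace:
  MOV R4, 158  → R4 = 158
  SHR R4, 2  → R4 = 158 >> 2 = 158 // 2^2 = 39
Final: R4 = 39

39


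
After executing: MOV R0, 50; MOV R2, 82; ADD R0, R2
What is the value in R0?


Register state trace:
  MOV R0, 50  → R0 = 50
  MOV R2, 82  → R2 = 82
  ADD R0, R2  → R0 = 50 + 82 = 132
Final: R0 = 132

132


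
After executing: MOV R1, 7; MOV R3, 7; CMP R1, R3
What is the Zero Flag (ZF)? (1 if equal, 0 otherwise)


Register state trace:
  MOV R1, 7  → R1 = 7
  MOV R3, 7  → R3 = 7
  CMP R1, R3  → computes 7 - 7 = 0
  Result is zero, so values are equal
ZF = 1

1


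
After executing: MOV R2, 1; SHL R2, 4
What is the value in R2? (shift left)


Register state trace:
  MOV R2, 1  → R2 = 1
  SHL R2, 4  → R2 = 1 << 4 = 1 * 2^4 = 16
Final: R2 = 16

16


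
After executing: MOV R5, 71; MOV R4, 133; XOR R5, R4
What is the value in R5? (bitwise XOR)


Register state trace:
  MOV R5, 71  → R5 = 71 (0b01000111)
  MOV R4, 133  → R4 = 133 (0b10000101)
  XOR R5, R4  → R5 = 71 XOR 133 = 194 (0b11000010)
Final: R5 = 194

194


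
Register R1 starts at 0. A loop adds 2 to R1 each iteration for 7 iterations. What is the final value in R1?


Starting value: R1 = 0
  Iter 1: R1 = 0 + 2 = 2
  Iter 2: R1 = 2 + 2 = 4
  Iter 3: R1 = 4 + 2 = 6
  Iter 4: R1 = 6 + 2 = 8
  Iter 5: R1 = 8 + 2 = 10
  Iter 6: R1 = 10 + 2 = 12
  Iter 7: R1 = 12 + 2 = 14
Final: R1 = 14

14


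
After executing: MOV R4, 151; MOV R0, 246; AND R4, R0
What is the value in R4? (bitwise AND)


Register state trace:
  MOV R4, 151  → R4 = 151 (0b10010111)
  MOV R0, 246  → R0 = 246 (0b11110110)
  AND R4, R0  → R4 = 151 AND 246 = 150 (0b10010110)
Final: R4 = 150

150


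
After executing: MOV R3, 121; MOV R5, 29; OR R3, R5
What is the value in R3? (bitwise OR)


Register state trace:
  MOV R3, 121  → R3 = 121 (0b01111001)
  MOV R5, 29  → R5 = 29 (0b00011101)
  OR R3, R5   → R3 = 121 OR 29 = 125 (0b01111101)
Final: R3 = 125

125


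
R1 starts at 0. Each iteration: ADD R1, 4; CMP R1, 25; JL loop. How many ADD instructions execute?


Loop trace (R1 starts at 0, target 25, step 4):
  ADD #1: R1 = 0 + 4 = 4  → 4 < 25, loop
  ADD #2: R1 = 4 + 4 = 8  → 8 < 25, loop
  ADD #3: R1 = 8 + 4 = 12  → 12 < 25, loop
  ADD #4: R1 = 12 + 4 = 16  → 16 < 25, loop
  ADD #5: R1 = 16 + 4 = 20  → 20 < 25, loop
  ADD #6: R1 = 20 + 4 = 24  → 24 < 25, loop
  ADD #7: R1 = 24 + 4 = 28  → 28 >= 25, exit
Total ADD instructions: 7

7


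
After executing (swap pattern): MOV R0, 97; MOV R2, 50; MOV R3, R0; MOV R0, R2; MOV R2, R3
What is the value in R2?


Register state trace (swap pattern):
  MOV R0, 97  → R0 = 97
  MOV R2, 50  → R2 = 50
  MOV R3, R0  → R3 = 97  (save R0)
  MOV R0, R2  → R0 = 50  (R0 gets R2's value)
  MOV R2, R3  → R2 = 97  (R2 gets saved value)
Final: R2 = 97

97


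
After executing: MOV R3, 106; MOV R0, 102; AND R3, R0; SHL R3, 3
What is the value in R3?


Register state trace:
  MOV R3, 106  → R3 = 106 (0b01101010)
  MOV R0, 102  → R0 = 102 (0b01100110)
  AND R3, R0  → R3 = 106 AND 102 = 98 (0b01100010)
  SHL R3, 3  → R3 = 98 << 3 = 784
Final: R3 = 784

784


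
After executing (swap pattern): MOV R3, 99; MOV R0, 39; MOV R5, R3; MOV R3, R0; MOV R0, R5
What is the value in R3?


Register state trace (swap pattern):
  MOV R3, 99  → R3 = 99
  MOV R0, 39  → R0 = 39
  MOV R5, R3  → R5 = 99  (save R3)
  MOV R3, R0  → R3 = 39  (R3 gets R0's value)
  MOV R0, R5  → R0 = 99  (R0 gets saved value)
Final: R3 = 39

39


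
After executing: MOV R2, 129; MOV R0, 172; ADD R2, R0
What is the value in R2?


Register state trace:
  MOV R2, 129  → R2 = 129
  MOV R0, 172  → R0 = 172
  ADD R2, R0  → R2 = 129 + 172 = 301
Final: R2 = 301

301


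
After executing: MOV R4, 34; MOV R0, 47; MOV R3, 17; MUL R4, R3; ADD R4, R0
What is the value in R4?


Register state trace:
  MOV R4, 34  → R4 = 34
  MOV R0, 47  → R0 = 47
  MOV R3, 17  → R3 = 17
  MUL R4, R3  → R4 = 34 * 17 = 578
  ADD R4, R0  → R4 = 578 + 47 = 625
Final: R4 = 625

625


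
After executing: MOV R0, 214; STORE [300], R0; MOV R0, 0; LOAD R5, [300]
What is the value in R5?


Register and memory trace:
  MOV R0, 214  → R0 = 214
  STORE [300], R0  → mem[300] = 214
  MOV R0, 0  → R0 = 0
  LOAD R5, [300]  → R5 = mem[300] = 214
Final: R5 = 214

214


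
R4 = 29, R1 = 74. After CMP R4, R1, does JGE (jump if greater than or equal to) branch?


Trace:
  R4 = 29, R1 = 74
  CMP R4, R1  → compares 29 vs 74
  JGE checks: is 29 greater than or equal to 74?
  29 < 74, so condition is false
Branch taken: No

No


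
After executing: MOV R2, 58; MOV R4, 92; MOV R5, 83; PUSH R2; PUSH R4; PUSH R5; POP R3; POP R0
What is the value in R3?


Stack trace (top is rightmost):
  MOV R2, 58  → R2 = 58
  MOV R4, 92  → R4 = 92
  MOV R5, 83  → R5 = 83
  PUSH R2  → stack: [58]
  PUSH R4  → stack: [58, 92]
  PUSH R5  → stack: [58, 92, 83]
  POP R3  → R3 = 83, stack: [58, 92]
  POP R0  → R0 = 92, stack: [58]
Final: R3 = 83

83


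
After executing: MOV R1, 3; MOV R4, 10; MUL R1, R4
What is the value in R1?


Register state trace:
  MOV R1, 3  → R1 = 3
  MOV R4, 10  → R4 = 10
  MUL R1, R4  → R1 = 3 * 10 = 30
Final: R1 = 30

30


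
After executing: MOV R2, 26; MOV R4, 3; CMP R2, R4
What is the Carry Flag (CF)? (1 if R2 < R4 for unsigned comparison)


Register state trace:
  MOV R2, 26  → R2 = 26
  MOV R4, 3  → R4 = 3
  CMP R2, R4  → unsigned 26 - 3: no borrow
  26 >= 3, so CF = 0
CF = 0

0


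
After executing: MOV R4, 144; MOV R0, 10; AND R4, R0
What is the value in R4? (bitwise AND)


Register state trace:
  MOV R4, 144  → R4 = 144 (0b10010000)
  MOV R0, 10  → R0 = 10 (0b00001010)
  AND R4, R0  → R4 = 144 AND 10 = 0 (0b00000000)
Final: R4 = 0

0


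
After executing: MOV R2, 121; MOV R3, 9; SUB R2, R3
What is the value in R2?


Register state trace:
  MOV R2, 121  → R2 = 121
  MOV R3, 9  → R3 = 9
  SUB R2, R3  → R2 = 121 - 9 = 112
Final: R2 = 112

112


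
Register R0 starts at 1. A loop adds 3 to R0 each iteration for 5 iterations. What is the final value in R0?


Starting value: R0 = 1
  Iter 1: R0 = 1 + 3 = 4
  Iter 2: R0 = 4 + 3 = 7
  Iter 3: R0 = 7 + 3 = 10
  Iter 4: R0 = 10 + 3 = 13
  Iter 5: R0 = 13 + 3 = 16
Final: R0 = 16

16


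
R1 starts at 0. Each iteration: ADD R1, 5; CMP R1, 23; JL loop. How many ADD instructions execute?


Loop trace (R1 starts at 0, target 23, step 5):
  ADD #1: R1 = 0 + 5 = 5  → 5 < 23, loop
  ADD #2: R1 = 5 + 5 = 10  → 10 < 23, loop
  ADD #3: R1 = 10 + 5 = 15  → 15 < 23, loop
  ADD #4: R1 = 15 + 5 = 20  → 20 < 23, loop
  ADD #5: R1 = 20 + 5 = 25  → 25 >= 23, exit
Total ADD instructions: 5

5


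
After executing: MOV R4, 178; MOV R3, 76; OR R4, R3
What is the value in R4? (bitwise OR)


Register state trace:
  MOV R4, 178  → R4 = 178 (0b10110010)
  MOV R3, 76  → R3 = 76 (0b01001100)
  OR R4, R3   → R4 = 178 OR 76 = 254 (0b11111110)
Final: R4 = 254

254


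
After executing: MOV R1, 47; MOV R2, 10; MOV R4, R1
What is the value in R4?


Register state trace:
  MOV R1, 47  → R1 = 47
  MOV R2, 10  → R2 = 10
  MOV R4, R1  → R4 = 47
Final: R4 = 47

47


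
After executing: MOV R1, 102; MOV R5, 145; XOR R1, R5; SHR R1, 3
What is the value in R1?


Register state trace:
  MOV R1, 102  → R1 = 102 (0b01100110)
  MOV R5, 145  → R5 = 145 (0b10010001)
  XOR R1, R5  → R1 = 102 XOR 145 = 247 (0b11110111)
  SHR R1, 3  → R1 = 247 >> 3 = 30
Final: R1 = 30

30


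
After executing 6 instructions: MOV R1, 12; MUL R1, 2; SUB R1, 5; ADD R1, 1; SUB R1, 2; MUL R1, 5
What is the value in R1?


Register state trace:
  MOV R1, 12  → R1 = 12
  MUL R1, 2  → R1 = 12 * 2 = 24
  SUB R1, 5  → R1 = 24 - 5 = 19
  ADD R1, 1  → R1 = 19 + 1 = 20
  SUB R1, 2  → R1 = 20 - 2 = 18
  MUL R1, 5  → R1 = 18 * 5 = 90
Final: R1 = 90

90


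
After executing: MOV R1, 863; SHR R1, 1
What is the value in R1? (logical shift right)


Register state trace:
  MOV R1, 863  → R1 = 863
  SHR R1, 1  → R1 = 863 >> 1 = 863 // 2^1 = 431
Final: R1 = 431

431


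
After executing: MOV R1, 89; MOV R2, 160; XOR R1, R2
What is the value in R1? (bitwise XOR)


Register state trace:
  MOV R1, 89  → R1 = 89 (0b01011001)
  MOV R2, 160  → R2 = 160 (0b10100000)
  XOR R1, R2  → R1 = 89 XOR 160 = 249 (0b11111001)
Final: R1 = 249

249


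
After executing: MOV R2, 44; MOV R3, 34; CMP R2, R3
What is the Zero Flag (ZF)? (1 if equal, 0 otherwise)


Register state trace:
  MOV R2, 44  → R2 = 44
  MOV R3, 34  → R3 = 34
  CMP R2, R3  → computes 44 - 34 = 10
  Result is nonzero, so values are not equal
ZF = 0

0


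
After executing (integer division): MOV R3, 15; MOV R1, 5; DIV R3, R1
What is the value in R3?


Register state trace:
  MOV R3, 15  → R3 = 15
  MOV R1, 5  → R1 = 5
  DIV R3, R1  → R3 = 15 // 5 = 3
Final: R3 = 3

3


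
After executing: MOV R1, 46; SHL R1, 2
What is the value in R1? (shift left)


Register state trace:
  MOV R1, 46  → R1 = 46
  SHL R1, 2  → R1 = 46 << 2 = 46 * 2^2 = 184
Final: R1 = 184

184


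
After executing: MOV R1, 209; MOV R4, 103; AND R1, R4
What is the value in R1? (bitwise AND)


Register state trace:
  MOV R1, 209  → R1 = 209 (0b11010001)
  MOV R4, 103  → R4 = 103 (0b01100111)
  AND R1, R4  → R1 = 209 AND 103 = 65 (0b01000001)
Final: R1 = 65

65


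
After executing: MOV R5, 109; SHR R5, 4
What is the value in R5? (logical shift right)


Register state trace:
  MOV R5, 109  → R5 = 109
  SHR R5, 4  → R5 = 109 >> 4 = 109 // 2^4 = 6
Final: R5 = 6

6


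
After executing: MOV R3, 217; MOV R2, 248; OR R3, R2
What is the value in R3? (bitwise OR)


Register state trace:
  MOV R3, 217  → R3 = 217 (0b11011001)
  MOV R2, 248  → R2 = 248 (0b11111000)
  OR R3, R2   → R3 = 217 OR 248 = 249 (0b11111001)
Final: R3 = 249

249


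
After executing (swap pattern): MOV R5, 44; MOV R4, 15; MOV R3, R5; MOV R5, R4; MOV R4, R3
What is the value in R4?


Register state trace (swap pattern):
  MOV R5, 44  → R5 = 44
  MOV R4, 15  → R4 = 15
  MOV R3, R5  → R3 = 44  (save R5)
  MOV R5, R4  → R5 = 15  (R5 gets R4's value)
  MOV R4, R3  → R4 = 44  (R4 gets saved value)
Final: R4 = 44

44


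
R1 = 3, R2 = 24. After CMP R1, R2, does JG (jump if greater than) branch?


Trace:
  R1 = 3, R2 = 24
  CMP R1, R2  → compares 3 vs 24
  JG checks: is 3 greater than 24?
  3 < 24, so condition is false
Branch taken: No

No


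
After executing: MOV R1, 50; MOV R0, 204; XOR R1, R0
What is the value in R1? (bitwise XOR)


Register state trace:
  MOV R1, 50  → R1 = 50 (0b00110010)
  MOV R0, 204  → R0 = 204 (0b11001100)
  XOR R1, R0  → R1 = 50 XOR 204 = 254 (0b11111110)
Final: R1 = 254

254


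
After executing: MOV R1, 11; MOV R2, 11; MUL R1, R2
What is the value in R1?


Register state trace:
  MOV R1, 11  → R1 = 11
  MOV R2, 11  → R2 = 11
  MUL R1, R2  → R1 = 11 * 11 = 121
Final: R1 = 121

121


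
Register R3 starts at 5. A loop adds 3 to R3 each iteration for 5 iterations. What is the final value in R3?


Starting value: R3 = 5
  Iter 1: R3 = 5 + 3 = 8
  Iter 2: R3 = 8 + 3 = 11
  Iter 3: R3 = 11 + 3 = 14
  Iter 4: R3 = 14 + 3 = 17
  Iter 5: R3 = 17 + 3 = 20
Final: R3 = 20

20


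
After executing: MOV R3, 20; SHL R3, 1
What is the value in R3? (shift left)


Register state trace:
  MOV R3, 20  → R3 = 20
  SHL R3, 1  → R3 = 20 << 1 = 20 * 2^1 = 40
Final: R3 = 40

40


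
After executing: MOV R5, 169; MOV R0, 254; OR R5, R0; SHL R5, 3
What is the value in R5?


Register state trace:
  MOV R5, 169  → R5 = 169 (0b10101001)
  MOV R0, 254  → R0 = 254 (0b11111110)
  OR R5, R0  → R5 = 169 OR 254 = 255 (0b11111111)
  SHL R5, 3  → R5 = 255 << 3 = 2040
Final: R5 = 2040

2040


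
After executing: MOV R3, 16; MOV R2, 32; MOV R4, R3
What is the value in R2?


Register state trace:
  MOV R3, 16  → R3 = 16
  MOV R2, 32  → R2 = 32
  MOV R4, R3  → R4 = 16
Final: R2 = 32

32


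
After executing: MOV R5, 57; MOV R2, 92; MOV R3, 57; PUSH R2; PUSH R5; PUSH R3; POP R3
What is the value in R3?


Stack trace (top is rightmost):
  MOV R5, 57  → R5 = 57
  MOV R2, 92  → R2 = 92
  MOV R3, 57  → R3 = 57
  PUSH R2  → stack: [92]
  PUSH R5  → stack: [92, 57]
  PUSH R3  → stack: [92, 57, 57]
  POP R3  → R3 = 57, stack: [92, 57]
Final: R3 = 57

57


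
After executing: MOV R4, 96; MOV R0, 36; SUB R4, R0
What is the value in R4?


Register state trace:
  MOV R4, 96  → R4 = 96
  MOV R0, 36  → R0 = 36
  SUB R4, R0  → R4 = 96 - 36 = 60
Final: R4 = 60

60
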